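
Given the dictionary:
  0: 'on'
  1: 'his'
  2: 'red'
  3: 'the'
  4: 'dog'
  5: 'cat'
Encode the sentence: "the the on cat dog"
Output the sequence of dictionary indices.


Look up each word in the dictionary:
  'the' -> 3
  'the' -> 3
  'on' -> 0
  'cat' -> 5
  'dog' -> 4

Encoded: [3, 3, 0, 5, 4]


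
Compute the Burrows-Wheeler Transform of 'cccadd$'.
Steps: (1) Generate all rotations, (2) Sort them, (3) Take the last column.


Rotations (sorted):
  0: $cccadd -> last char: d
  1: add$ccc -> last char: c
  2: cadd$cc -> last char: c
  3: ccadd$c -> last char: c
  4: cccadd$ -> last char: $
  5: d$cccad -> last char: d
  6: dd$ccca -> last char: a


BWT = dccc$da


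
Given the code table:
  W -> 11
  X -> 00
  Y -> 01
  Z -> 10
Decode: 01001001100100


Decoding:
01 -> Y
00 -> X
10 -> Z
01 -> Y
10 -> Z
01 -> Y
00 -> X


Result: YXZYZYX


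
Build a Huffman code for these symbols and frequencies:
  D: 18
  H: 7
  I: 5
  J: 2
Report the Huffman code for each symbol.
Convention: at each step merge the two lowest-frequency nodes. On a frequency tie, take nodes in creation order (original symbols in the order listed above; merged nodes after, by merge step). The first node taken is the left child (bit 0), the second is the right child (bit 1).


Huffman tree construction:
Step 1: Merge J(2) + I(5) = 7
Step 2: Merge H(7) + (J+I)(7) = 14
Step 3: Merge (H+(J+I))(14) + D(18) = 32
Read each symbol's code off the tree from the root (left child = 0, right child = 1).

Codes:
  D: 1 (length 1)
  H: 00 (length 2)
  I: 011 (length 3)
  J: 010 (length 3)
Average code length: 53/32 = 1.6563 bits/symbol


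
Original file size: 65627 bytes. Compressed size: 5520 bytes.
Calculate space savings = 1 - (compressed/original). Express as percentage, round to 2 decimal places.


ratio = compressed/original = 5520/65627 = 0.084112
savings = 1 - ratio = 1 - 0.084112 = 0.915888
as a percentage: 0.915888 * 100 = 91.59%

Space savings = 1 - 5520/65627 = 91.59%


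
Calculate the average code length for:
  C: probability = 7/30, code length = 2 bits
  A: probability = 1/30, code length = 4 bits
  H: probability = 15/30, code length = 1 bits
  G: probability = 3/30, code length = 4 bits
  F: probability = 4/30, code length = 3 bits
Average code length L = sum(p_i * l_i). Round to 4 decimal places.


Weighted contributions p_i * l_i:
  C: (7/30) * 2 = 14/30
  A: (1/30) * 4 = 4/30
  H: (15/30) * 1 = 15/30
  G: (3/30) * 4 = 12/30
  F: (4/30) * 3 = 12/30
Sum = (14 + 4 + 15 + 12 + 12)/30 = 57/30

L = 57/30 = 1.9000 bits/symbol


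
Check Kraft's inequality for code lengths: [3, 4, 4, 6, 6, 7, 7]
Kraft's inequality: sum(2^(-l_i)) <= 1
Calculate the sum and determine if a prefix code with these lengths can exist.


Sum = 2^(-3) + 2^(-4) + 2^(-4) + 2^(-6) + 2^(-6) + 2^(-7) + 2^(-7)
    = 0.125 + 0.0625 + 0.0625 + 0.015625 + 0.015625 + 0.0078125 + 0.0078125
    = 38/128 = 0.296875
Since 0.296875 <= 1, Kraft's inequality IS satisfied.
A prefix code with these lengths CAN exist.

Kraft sum = 0.296875. Satisfied.


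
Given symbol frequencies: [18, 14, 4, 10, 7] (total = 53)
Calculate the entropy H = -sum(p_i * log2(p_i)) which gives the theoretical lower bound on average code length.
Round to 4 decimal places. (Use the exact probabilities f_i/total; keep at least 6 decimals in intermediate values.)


Per-symbol terms -p_i * log2(p_i) with p_i = f_i/53:
  p = 18/53 = 0.339623: log2(p) = -1.557995, -p*log2(p) = 0.529131
  p = 14/53 = 0.264151: log2(p) = -1.920566, -p*log2(p) = 0.507319
  p = 4/53 = 0.075472: log2(p) = -3.727920, -p*log2(p) = 0.281352
  p = 10/53 = 0.188679: log2(p) = -2.405992, -p*log2(p) = 0.453961
  p = 7/53 = 0.132075: log2(p) = -2.920566, -p*log2(p) = 0.385735
H = 0.529131 + 0.507319 + 0.281352 + 0.453961 + 0.385735 = 2.157498

H = 2.1575 bits/symbol


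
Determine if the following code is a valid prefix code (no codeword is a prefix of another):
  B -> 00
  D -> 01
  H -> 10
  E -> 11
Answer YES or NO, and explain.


Checking each pair (does one codeword prefix another?):
  B='00' vs D='01': no prefix
  B='00' vs H='10': no prefix
  B='00' vs E='11': no prefix
  D='01' vs B='00': no prefix
  D='01' vs H='10': no prefix
  D='01' vs E='11': no prefix
  H='10' vs B='00': no prefix
  H='10' vs D='01': no prefix
  H='10' vs E='11': no prefix
  E='11' vs B='00': no prefix
  E='11' vs D='01': no prefix
  E='11' vs H='10': no prefix
No violation found over all pairs.

YES -- this is a valid prefix code. No codeword is a prefix of any other codeword.


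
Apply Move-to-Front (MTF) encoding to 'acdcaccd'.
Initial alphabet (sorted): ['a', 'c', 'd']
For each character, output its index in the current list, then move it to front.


MTF encoding:
'a': index 0 in ['a', 'c', 'd'] -> ['a', 'c', 'd']
'c': index 1 in ['a', 'c', 'd'] -> ['c', 'a', 'd']
'd': index 2 in ['c', 'a', 'd'] -> ['d', 'c', 'a']
'c': index 1 in ['d', 'c', 'a'] -> ['c', 'd', 'a']
'a': index 2 in ['c', 'd', 'a'] -> ['a', 'c', 'd']
'c': index 1 in ['a', 'c', 'd'] -> ['c', 'a', 'd']
'c': index 0 in ['c', 'a', 'd'] -> ['c', 'a', 'd']
'd': index 2 in ['c', 'a', 'd'] -> ['d', 'c', 'a']


Output: [0, 1, 2, 1, 2, 1, 0, 2]


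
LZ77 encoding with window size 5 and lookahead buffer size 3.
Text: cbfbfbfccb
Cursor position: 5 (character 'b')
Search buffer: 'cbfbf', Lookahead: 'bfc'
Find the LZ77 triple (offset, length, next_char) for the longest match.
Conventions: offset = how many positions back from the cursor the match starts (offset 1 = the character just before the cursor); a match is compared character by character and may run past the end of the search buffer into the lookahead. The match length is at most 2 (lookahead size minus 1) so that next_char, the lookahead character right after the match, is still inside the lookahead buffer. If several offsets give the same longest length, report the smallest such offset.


Try each offset into the search buffer:
  offset=1 (pos 4, char 'f'): match length 0
  offset=2 (pos 3, char 'b'): match length 2
  offset=3 (pos 2, char 'f'): match length 0
  offset=4 (pos 1, char 'b'): match length 2
  offset=5 (pos 0, char 'c'): match length 0
Longest match has length 2, found at offsets 2, 4; take the smallest, offset 2.
next_char = character at position 5 + 2 = 7 -> 'c'

Best match: offset=2, length=2 (matching 'bf' starting at position 3)
LZ77 triple: (2, 2, 'c')


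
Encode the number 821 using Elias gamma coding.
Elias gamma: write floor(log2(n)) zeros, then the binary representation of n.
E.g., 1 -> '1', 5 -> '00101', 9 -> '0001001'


num_bits = floor(log2(821)) + 1 = 10
leading_zeros = num_bits - 1 = 9
binary(821) = 1100110101

Elias gamma(821) = '000000000' + '1100110101' = 0000000001100110101 (19 bits)


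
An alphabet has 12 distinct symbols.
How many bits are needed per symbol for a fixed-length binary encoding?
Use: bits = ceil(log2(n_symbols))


log2(12) = 3.585
Bracket: 2^3 = 8 < 12 <= 2^4 = 16
So ceil(log2(12)) = 4

bits = ceil(log2(12)) = ceil(3.585) = 4 bits


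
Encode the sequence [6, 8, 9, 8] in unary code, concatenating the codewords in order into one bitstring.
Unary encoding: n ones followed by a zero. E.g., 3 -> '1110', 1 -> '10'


Encode each number as n ones followed by a terminating 0:
  6 -> 1111110 (7 bits)
  8 -> 111111110 (9 bits)
  9 -> 1111111110 (10 bits)
  8 -> 111111110 (9 bits)
Total length = 7 + 9 + 10 + 9 = 35 bits.

Unary([6, 8, 9, 8]) = 11111101111111101111111110111111110 (35 bits)


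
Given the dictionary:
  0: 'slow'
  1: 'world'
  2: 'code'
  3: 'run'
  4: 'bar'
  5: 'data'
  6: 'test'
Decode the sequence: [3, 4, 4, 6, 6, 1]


Look up each index in the dictionary:
  3 -> 'run'
  4 -> 'bar'
  4 -> 'bar'
  6 -> 'test'
  6 -> 'test'
  1 -> 'world'

Decoded: "run bar bar test test world"


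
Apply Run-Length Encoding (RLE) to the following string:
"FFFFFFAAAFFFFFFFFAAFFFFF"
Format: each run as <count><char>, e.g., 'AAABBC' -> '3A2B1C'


Scanning runs left to right:
  i=0: run of 'F' x 6 -> '6F'
  i=6: run of 'A' x 3 -> '3A'
  i=9: run of 'F' x 8 -> '8F'
  i=17: run of 'A' x 2 -> '2A'
  i=19: run of 'F' x 5 -> '5F'

RLE = 6F3A8F2A5F


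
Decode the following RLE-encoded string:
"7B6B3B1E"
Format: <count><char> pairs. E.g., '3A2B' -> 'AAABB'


Expanding each <count><char> pair:
  7B -> 'BBBBBBB'
  6B -> 'BBBBBB'
  3B -> 'BBB'
  1E -> 'E'

Decoded = BBBBBBBBBBBBBBBBE


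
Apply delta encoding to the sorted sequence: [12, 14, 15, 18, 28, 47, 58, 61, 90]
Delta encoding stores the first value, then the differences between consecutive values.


First value: 12
Deltas:
  14 - 12 = 2
  15 - 14 = 1
  18 - 15 = 3
  28 - 18 = 10
  47 - 28 = 19
  58 - 47 = 11
  61 - 58 = 3
  90 - 61 = 29


Delta encoded: [12, 2, 1, 3, 10, 19, 11, 3, 29]


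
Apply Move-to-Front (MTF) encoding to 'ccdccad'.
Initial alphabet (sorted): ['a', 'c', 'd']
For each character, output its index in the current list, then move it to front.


MTF encoding:
'c': index 1 in ['a', 'c', 'd'] -> ['c', 'a', 'd']
'c': index 0 in ['c', 'a', 'd'] -> ['c', 'a', 'd']
'd': index 2 in ['c', 'a', 'd'] -> ['d', 'c', 'a']
'c': index 1 in ['d', 'c', 'a'] -> ['c', 'd', 'a']
'c': index 0 in ['c', 'd', 'a'] -> ['c', 'd', 'a']
'a': index 2 in ['c', 'd', 'a'] -> ['a', 'c', 'd']
'd': index 2 in ['a', 'c', 'd'] -> ['d', 'a', 'c']


Output: [1, 0, 2, 1, 0, 2, 2]


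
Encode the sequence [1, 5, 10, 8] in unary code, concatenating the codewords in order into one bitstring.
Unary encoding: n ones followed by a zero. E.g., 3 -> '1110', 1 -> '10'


Encode each number as n ones followed by a terminating 0:
  1 -> 10 (2 bits)
  5 -> 111110 (6 bits)
  10 -> 11111111110 (11 bits)
  8 -> 111111110 (9 bits)
Total length = 2 + 6 + 11 + 9 = 28 bits.

Unary([1, 5, 10, 8]) = 1011111011111111110111111110 (28 bits)


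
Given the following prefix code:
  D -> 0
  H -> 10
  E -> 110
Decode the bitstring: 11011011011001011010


Decoding step by step:
Bits 110 -> E
Bits 110 -> E
Bits 110 -> E
Bits 110 -> E
Bits 0 -> D
Bits 10 -> H
Bits 110 -> E
Bits 10 -> H


Decoded message: EEEEDHEH


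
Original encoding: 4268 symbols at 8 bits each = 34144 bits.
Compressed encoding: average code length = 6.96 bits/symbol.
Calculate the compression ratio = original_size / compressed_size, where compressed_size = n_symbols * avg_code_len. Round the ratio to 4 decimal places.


original_size = n_symbols * orig_bits = 4268 * 8 = 34144 bits
compressed_size = n_symbols * avg_code_len = 4268 * 6.96 = 29705.28 bits
ratio = original_size / compressed_size = 34144 / 29705.28 = 1.1494

Compression ratio = 1.1494


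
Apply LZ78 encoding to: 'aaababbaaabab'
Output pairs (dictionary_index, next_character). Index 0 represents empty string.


LZ78 encoding steps:
Dictionary: {0: ''}
Step 1: w='' (idx 0), next='a' -> output (0, 'a'), add 'a' as idx 1
Step 2: w='a' (idx 1), next='a' -> output (1, 'a'), add 'aa' as idx 2
Step 3: w='' (idx 0), next='b' -> output (0, 'b'), add 'b' as idx 3
Step 4: w='a' (idx 1), next='b' -> output (1, 'b'), add 'ab' as idx 4
Step 5: w='b' (idx 3), next='a' -> output (3, 'a'), add 'ba' as idx 5
Step 6: w='aa' (idx 2), next='b' -> output (2, 'b'), add 'aab' as idx 6
Step 7: w='ab' (idx 4), end of input -> output (4, '')


Encoded: [(0, 'a'), (1, 'a'), (0, 'b'), (1, 'b'), (3, 'a'), (2, 'b'), (4, '')]


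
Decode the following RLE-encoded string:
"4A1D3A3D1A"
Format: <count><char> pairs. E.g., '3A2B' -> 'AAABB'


Expanding each <count><char> pair:
  4A -> 'AAAA'
  1D -> 'D'
  3A -> 'AAA'
  3D -> 'DDD'
  1A -> 'A'

Decoded = AAAADAAADDDA


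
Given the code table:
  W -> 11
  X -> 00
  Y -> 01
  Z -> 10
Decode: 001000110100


Decoding:
00 -> X
10 -> Z
00 -> X
11 -> W
01 -> Y
00 -> X


Result: XZXWYX


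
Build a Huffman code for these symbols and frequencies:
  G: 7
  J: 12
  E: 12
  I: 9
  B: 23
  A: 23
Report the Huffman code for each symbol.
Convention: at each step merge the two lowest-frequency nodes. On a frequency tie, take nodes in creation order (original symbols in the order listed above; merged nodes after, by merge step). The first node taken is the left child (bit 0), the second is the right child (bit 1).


Huffman tree construction:
Step 1: Merge G(7) + I(9) = 16
Step 2: Merge J(12) + E(12) = 24
Step 3: Merge (G+I)(16) + B(23) = 39
Step 4: Merge A(23) + (J+E)(24) = 47
Step 5: Merge ((G+I)+B)(39) + (A+(J+E))(47) = 86
Read each symbol's code off the tree from the root (left child = 0, right child = 1).

Codes:
  G: 000 (length 3)
  J: 110 (length 3)
  E: 111 (length 3)
  I: 001 (length 3)
  B: 01 (length 2)
  A: 10 (length 2)
Average code length: 212/86 = 2.4651 bits/symbol


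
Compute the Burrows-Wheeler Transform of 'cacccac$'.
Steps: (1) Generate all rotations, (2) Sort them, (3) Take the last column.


Rotations (sorted):
  0: $cacccac -> last char: c
  1: ac$caccc -> last char: c
  2: acccac$c -> last char: c
  3: c$caccca -> last char: a
  4: cac$cacc -> last char: c
  5: cacccac$ -> last char: $
  6: ccac$cac -> last char: c
  7: cccac$ca -> last char: a


BWT = cccac$ca


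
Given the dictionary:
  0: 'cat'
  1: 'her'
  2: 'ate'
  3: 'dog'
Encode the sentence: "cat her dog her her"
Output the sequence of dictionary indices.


Look up each word in the dictionary:
  'cat' -> 0
  'her' -> 1
  'dog' -> 3
  'her' -> 1
  'her' -> 1

Encoded: [0, 1, 3, 1, 1]


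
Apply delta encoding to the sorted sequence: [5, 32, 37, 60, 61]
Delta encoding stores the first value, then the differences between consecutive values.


First value: 5
Deltas:
  32 - 5 = 27
  37 - 32 = 5
  60 - 37 = 23
  61 - 60 = 1


Delta encoded: [5, 27, 5, 23, 1]


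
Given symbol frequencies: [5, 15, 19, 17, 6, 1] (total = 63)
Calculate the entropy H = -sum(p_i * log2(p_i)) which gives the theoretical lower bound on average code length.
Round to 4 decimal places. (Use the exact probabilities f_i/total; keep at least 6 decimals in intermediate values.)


Per-symbol terms -p_i * log2(p_i) with p_i = f_i/63:
  p = 5/63 = 0.079365: log2(p) = -3.655352, -p*log2(p) = 0.290107
  p = 15/63 = 0.238095: log2(p) = -2.070389, -p*log2(p) = 0.492950
  p = 19/63 = 0.301587: log2(p) = -1.729352, -p*log2(p) = 0.521551
  p = 17/63 = 0.269841: log2(p) = -1.889817, -p*log2(p) = 0.509951
  p = 6/63 = 0.095238: log2(p) = -3.392317, -p*log2(p) = 0.323078
  p = 1/63 = 0.015873: log2(p) = -5.977280, -p*log2(p) = 0.094877
H = 0.290107 + 0.492950 + 0.521551 + 0.509951 + 0.323078 + 0.094877 = 2.232514

H = 2.2325 bits/symbol


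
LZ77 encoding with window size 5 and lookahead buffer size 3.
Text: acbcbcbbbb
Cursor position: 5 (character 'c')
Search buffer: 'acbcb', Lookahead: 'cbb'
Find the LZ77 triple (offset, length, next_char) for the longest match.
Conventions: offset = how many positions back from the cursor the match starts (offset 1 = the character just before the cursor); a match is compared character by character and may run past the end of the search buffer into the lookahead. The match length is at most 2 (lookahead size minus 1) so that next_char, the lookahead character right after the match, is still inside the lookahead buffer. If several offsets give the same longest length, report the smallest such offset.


Try each offset into the search buffer:
  offset=1 (pos 4, char 'b'): match length 0
  offset=2 (pos 3, char 'c'): match length 2
  offset=3 (pos 2, char 'b'): match length 0
  offset=4 (pos 1, char 'c'): match length 2
  offset=5 (pos 0, char 'a'): match length 0
Longest match has length 2, found at offsets 2, 4; take the smallest, offset 2.
next_char = character at position 5 + 2 = 7 -> 'b'

Best match: offset=2, length=2 (matching 'cb' starting at position 3)
LZ77 triple: (2, 2, 'b')


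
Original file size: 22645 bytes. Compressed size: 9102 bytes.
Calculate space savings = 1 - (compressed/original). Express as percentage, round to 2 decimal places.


ratio = compressed/original = 9102/22645 = 0.401943
savings = 1 - ratio = 1 - 0.401943 = 0.598057
as a percentage: 0.598057 * 100 = 59.81%

Space savings = 1 - 9102/22645 = 59.81%


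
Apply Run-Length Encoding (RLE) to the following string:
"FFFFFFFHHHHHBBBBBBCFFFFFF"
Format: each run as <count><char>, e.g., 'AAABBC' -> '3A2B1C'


Scanning runs left to right:
  i=0: run of 'F' x 7 -> '7F'
  i=7: run of 'H' x 5 -> '5H'
  i=12: run of 'B' x 6 -> '6B'
  i=18: run of 'C' x 1 -> '1C'
  i=19: run of 'F' x 6 -> '6F'

RLE = 7F5H6B1C6F


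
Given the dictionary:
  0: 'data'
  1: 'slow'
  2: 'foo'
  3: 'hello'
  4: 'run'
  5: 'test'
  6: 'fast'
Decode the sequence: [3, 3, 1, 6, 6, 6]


Look up each index in the dictionary:
  3 -> 'hello'
  3 -> 'hello'
  1 -> 'slow'
  6 -> 'fast'
  6 -> 'fast'
  6 -> 'fast'

Decoded: "hello hello slow fast fast fast"


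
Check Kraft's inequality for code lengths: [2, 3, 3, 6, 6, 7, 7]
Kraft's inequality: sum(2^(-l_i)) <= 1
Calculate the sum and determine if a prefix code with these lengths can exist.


Sum = 2^(-2) + 2^(-3) + 2^(-3) + 2^(-6) + 2^(-6) + 2^(-7) + 2^(-7)
    = 0.25 + 0.125 + 0.125 + 0.015625 + 0.015625 + 0.0078125 + 0.0078125
    = 70/128 = 0.546875
Since 0.546875 <= 1, Kraft's inequality IS satisfied.
A prefix code with these lengths CAN exist.

Kraft sum = 0.546875. Satisfied.


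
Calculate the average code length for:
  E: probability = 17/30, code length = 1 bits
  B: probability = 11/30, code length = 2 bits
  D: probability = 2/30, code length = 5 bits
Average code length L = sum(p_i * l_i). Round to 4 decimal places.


Weighted contributions p_i * l_i:
  E: (17/30) * 1 = 17/30
  B: (11/30) * 2 = 22/30
  D: (2/30) * 5 = 10/30
Sum = (17 + 22 + 10)/30 = 49/30

L = 49/30 = 1.6333 bits/symbol


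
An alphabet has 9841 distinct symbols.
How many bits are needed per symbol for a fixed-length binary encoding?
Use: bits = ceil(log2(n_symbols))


log2(9841) = 13.2646
Bracket: 2^13 = 8192 < 9841 <= 2^14 = 16384
So ceil(log2(9841)) = 14

bits = ceil(log2(9841)) = ceil(13.2646) = 14 bits


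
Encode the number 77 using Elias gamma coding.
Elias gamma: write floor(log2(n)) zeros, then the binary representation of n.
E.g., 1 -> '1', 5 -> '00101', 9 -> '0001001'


num_bits = floor(log2(77)) + 1 = 7
leading_zeros = num_bits - 1 = 6
binary(77) = 1001101

Elias gamma(77) = '000000' + '1001101' = 0000001001101 (13 bits)


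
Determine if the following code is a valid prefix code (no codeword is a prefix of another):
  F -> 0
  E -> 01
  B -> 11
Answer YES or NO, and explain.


Checking each pair (does one codeword prefix another?):
  F='0' vs E='01': prefix -- VIOLATION

NO -- this is NOT a valid prefix code. F (0) is a prefix of E (01).


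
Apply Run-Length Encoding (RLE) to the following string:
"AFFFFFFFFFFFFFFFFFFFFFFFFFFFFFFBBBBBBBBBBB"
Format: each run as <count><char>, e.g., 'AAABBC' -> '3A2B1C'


Scanning runs left to right:
  i=0: run of 'A' x 1 -> '1A'
  i=1: run of 'F' x 30 -> '30F'
  i=31: run of 'B' x 11 -> '11B'

RLE = 1A30F11B


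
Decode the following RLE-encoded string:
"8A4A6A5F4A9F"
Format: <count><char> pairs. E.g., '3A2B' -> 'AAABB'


Expanding each <count><char> pair:
  8A -> 'AAAAAAAA'
  4A -> 'AAAA'
  6A -> 'AAAAAA'
  5F -> 'FFFFF'
  4A -> 'AAAA'
  9F -> 'FFFFFFFFF'

Decoded = AAAAAAAAAAAAAAAAAAFFFFFAAAAFFFFFFFFF


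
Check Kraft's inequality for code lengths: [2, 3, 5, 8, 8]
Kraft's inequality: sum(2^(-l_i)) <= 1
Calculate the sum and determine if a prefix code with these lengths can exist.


Sum = 2^(-2) + 2^(-3) + 2^(-5) + 2^(-8) + 2^(-8)
    = 0.25 + 0.125 + 0.03125 + 0.00390625 + 0.00390625
    = 106/256 = 0.4140625
Since 0.4140625 <= 1, Kraft's inequality IS satisfied.
A prefix code with these lengths CAN exist.

Kraft sum = 0.4140625. Satisfied.


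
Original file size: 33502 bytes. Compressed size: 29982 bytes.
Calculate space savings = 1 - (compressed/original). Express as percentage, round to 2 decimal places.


ratio = compressed/original = 29982/33502 = 0.894932
savings = 1 - ratio = 1 - 0.894932 = 0.105068
as a percentage: 0.105068 * 100 = 10.51%

Space savings = 1 - 29982/33502 = 10.51%


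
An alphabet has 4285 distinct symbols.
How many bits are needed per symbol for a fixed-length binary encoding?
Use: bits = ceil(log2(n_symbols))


log2(4285) = 12.0651
Bracket: 2^12 = 4096 < 4285 <= 2^13 = 8192
So ceil(log2(4285)) = 13

bits = ceil(log2(4285)) = ceil(12.0651) = 13 bits


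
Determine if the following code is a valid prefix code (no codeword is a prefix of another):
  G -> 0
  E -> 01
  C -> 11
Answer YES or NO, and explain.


Checking each pair (does one codeword prefix another?):
  G='0' vs E='01': prefix -- VIOLATION

NO -- this is NOT a valid prefix code. G (0) is a prefix of E (01).


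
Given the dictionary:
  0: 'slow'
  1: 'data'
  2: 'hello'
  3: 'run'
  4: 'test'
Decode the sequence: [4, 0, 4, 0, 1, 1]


Look up each index in the dictionary:
  4 -> 'test'
  0 -> 'slow'
  4 -> 'test'
  0 -> 'slow'
  1 -> 'data'
  1 -> 'data'

Decoded: "test slow test slow data data"


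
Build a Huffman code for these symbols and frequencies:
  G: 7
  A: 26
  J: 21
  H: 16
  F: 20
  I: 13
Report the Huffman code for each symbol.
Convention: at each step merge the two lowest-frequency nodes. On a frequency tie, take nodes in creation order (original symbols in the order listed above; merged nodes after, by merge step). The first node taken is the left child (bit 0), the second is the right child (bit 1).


Huffman tree construction:
Step 1: Merge G(7) + I(13) = 20
Step 2: Merge H(16) + F(20) = 36
Step 3: Merge (G+I)(20) + J(21) = 41
Step 4: Merge A(26) + (H+F)(36) = 62
Step 5: Merge ((G+I)+J)(41) + (A+(H+F))(62) = 103
Read each symbol's code off the tree from the root (left child = 0, right child = 1).

Codes:
  G: 000 (length 3)
  A: 10 (length 2)
  J: 01 (length 2)
  H: 110 (length 3)
  F: 111 (length 3)
  I: 001 (length 3)
Average code length: 262/103 = 2.5437 bits/symbol


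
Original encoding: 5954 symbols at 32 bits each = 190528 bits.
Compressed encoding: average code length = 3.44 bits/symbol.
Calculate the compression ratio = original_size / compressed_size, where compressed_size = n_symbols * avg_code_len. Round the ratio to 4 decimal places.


original_size = n_symbols * orig_bits = 5954 * 32 = 190528 bits
compressed_size = n_symbols * avg_code_len = 5954 * 3.44 = 20481.76 bits
ratio = original_size / compressed_size = 190528 / 20481.76 = 9.3023

Compression ratio = 9.3023


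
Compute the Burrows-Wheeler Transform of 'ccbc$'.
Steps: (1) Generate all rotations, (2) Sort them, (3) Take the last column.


Rotations (sorted):
  0: $ccbc -> last char: c
  1: bc$cc -> last char: c
  2: c$ccb -> last char: b
  3: cbc$c -> last char: c
  4: ccbc$ -> last char: $


BWT = ccbc$


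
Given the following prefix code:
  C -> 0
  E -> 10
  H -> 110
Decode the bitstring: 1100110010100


Decoding step by step:
Bits 110 -> H
Bits 0 -> C
Bits 110 -> H
Bits 0 -> C
Bits 10 -> E
Bits 10 -> E
Bits 0 -> C


Decoded message: HCHCEEC


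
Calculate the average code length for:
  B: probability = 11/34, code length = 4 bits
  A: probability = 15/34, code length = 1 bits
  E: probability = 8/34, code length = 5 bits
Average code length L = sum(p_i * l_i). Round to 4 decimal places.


Weighted contributions p_i * l_i:
  B: (11/34) * 4 = 44/34
  A: (15/34) * 1 = 15/34
  E: (8/34) * 5 = 40/34
Sum = (44 + 15 + 40)/34 = 99/34

L = 99/34 = 2.9118 bits/symbol


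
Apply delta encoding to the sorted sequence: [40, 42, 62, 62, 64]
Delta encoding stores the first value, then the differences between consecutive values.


First value: 40
Deltas:
  42 - 40 = 2
  62 - 42 = 20
  62 - 62 = 0
  64 - 62 = 2


Delta encoded: [40, 2, 20, 0, 2]


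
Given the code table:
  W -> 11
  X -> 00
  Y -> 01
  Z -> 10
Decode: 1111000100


Decoding:
11 -> W
11 -> W
00 -> X
01 -> Y
00 -> X


Result: WWXYX


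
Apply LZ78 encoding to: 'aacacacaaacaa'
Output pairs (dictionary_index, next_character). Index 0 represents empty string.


LZ78 encoding steps:
Dictionary: {0: ''}
Step 1: w='' (idx 0), next='a' -> output (0, 'a'), add 'a' as idx 1
Step 2: w='a' (idx 1), next='c' -> output (1, 'c'), add 'ac' as idx 2
Step 3: w='ac' (idx 2), next='a' -> output (2, 'a'), add 'aca' as idx 3
Step 4: w='' (idx 0), next='c' -> output (0, 'c'), add 'c' as idx 4
Step 5: w='a' (idx 1), next='a' -> output (1, 'a'), add 'aa' as idx 5
Step 6: w='aca' (idx 3), next='a' -> output (3, 'a'), add 'acaa' as idx 6


Encoded: [(0, 'a'), (1, 'c'), (2, 'a'), (0, 'c'), (1, 'a'), (3, 'a')]


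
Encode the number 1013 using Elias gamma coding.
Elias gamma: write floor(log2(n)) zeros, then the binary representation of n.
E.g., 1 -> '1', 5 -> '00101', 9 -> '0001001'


num_bits = floor(log2(1013)) + 1 = 10
leading_zeros = num_bits - 1 = 9
binary(1013) = 1111110101

Elias gamma(1013) = '000000000' + '1111110101' = 0000000001111110101 (19 bits)


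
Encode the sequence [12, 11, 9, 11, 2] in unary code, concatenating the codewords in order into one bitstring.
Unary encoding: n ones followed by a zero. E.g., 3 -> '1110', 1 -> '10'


Encode each number as n ones followed by a terminating 0:
  12 -> 1111111111110 (13 bits)
  11 -> 111111111110 (12 bits)
  9 -> 1111111110 (10 bits)
  11 -> 111111111110 (12 bits)
  2 -> 110 (3 bits)
Total length = 13 + 12 + 10 + 12 + 3 = 50 bits.

Unary([12, 11, 9, 11, 2]) = 11111111111101111111111101111111110111111111110110 (50 bits)


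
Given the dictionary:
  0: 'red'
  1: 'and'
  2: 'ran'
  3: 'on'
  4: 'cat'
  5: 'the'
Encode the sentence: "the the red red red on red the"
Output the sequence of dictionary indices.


Look up each word in the dictionary:
  'the' -> 5
  'the' -> 5
  'red' -> 0
  'red' -> 0
  'red' -> 0
  'on' -> 3
  'red' -> 0
  'the' -> 5

Encoded: [5, 5, 0, 0, 0, 3, 0, 5]


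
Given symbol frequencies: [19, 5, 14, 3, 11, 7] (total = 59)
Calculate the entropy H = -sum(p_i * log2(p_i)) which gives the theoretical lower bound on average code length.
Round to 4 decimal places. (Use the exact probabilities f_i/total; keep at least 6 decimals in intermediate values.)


Per-symbol terms -p_i * log2(p_i) with p_i = f_i/59:
  p = 19/59 = 0.322034: log2(p) = -1.634716, -p*log2(p) = 0.526434
  p = 5/59 = 0.084746: log2(p) = -3.560715, -p*log2(p) = 0.301756
  p = 14/59 = 0.237288: log2(p) = -2.075288, -p*log2(p) = 0.492441
  p = 3/59 = 0.050847: log2(p) = -4.297681, -p*log2(p) = 0.218526
  p = 11/59 = 0.186441: log2(p) = -2.423211, -p*log2(p) = 0.451785
  p = 7/59 = 0.118644: log2(p) = -3.075288, -p*log2(p) = 0.364865
H = 0.526434 + 0.301756 + 0.492441 + 0.218526 + 0.451785 + 0.364865 = 2.355807

H = 2.3558 bits/symbol


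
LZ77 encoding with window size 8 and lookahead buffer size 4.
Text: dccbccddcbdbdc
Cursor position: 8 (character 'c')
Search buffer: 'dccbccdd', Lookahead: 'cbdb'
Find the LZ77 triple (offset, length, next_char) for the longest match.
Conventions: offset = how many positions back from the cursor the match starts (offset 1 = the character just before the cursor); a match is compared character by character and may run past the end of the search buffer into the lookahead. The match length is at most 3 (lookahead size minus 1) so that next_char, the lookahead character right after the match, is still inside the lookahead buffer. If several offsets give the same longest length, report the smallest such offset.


Try each offset into the search buffer:
  offset=1 (pos 7, char 'd'): match length 0
  offset=2 (pos 6, char 'd'): match length 0
  offset=3 (pos 5, char 'c'): match length 1
  offset=4 (pos 4, char 'c'): match length 1
  offset=5 (pos 3, char 'b'): match length 0
  offset=6 (pos 2, char 'c'): match length 2
  offset=7 (pos 1, char 'c'): match length 1
  offset=8 (pos 0, char 'd'): match length 0
Longest match has length 2 at offset 6.
next_char = character at position 8 + 2 = 10 -> 'd'

Best match: offset=6, length=2 (matching 'cb' starting at position 2)
LZ77 triple: (6, 2, 'd')


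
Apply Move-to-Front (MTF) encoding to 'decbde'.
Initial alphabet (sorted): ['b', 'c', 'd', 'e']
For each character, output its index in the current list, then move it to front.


MTF encoding:
'd': index 2 in ['b', 'c', 'd', 'e'] -> ['d', 'b', 'c', 'e']
'e': index 3 in ['d', 'b', 'c', 'e'] -> ['e', 'd', 'b', 'c']
'c': index 3 in ['e', 'd', 'b', 'c'] -> ['c', 'e', 'd', 'b']
'b': index 3 in ['c', 'e', 'd', 'b'] -> ['b', 'c', 'e', 'd']
'd': index 3 in ['b', 'c', 'e', 'd'] -> ['d', 'b', 'c', 'e']
'e': index 3 in ['d', 'b', 'c', 'e'] -> ['e', 'd', 'b', 'c']


Output: [2, 3, 3, 3, 3, 3]


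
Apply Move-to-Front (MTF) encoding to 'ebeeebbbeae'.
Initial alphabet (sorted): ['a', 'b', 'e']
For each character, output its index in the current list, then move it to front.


MTF encoding:
'e': index 2 in ['a', 'b', 'e'] -> ['e', 'a', 'b']
'b': index 2 in ['e', 'a', 'b'] -> ['b', 'e', 'a']
'e': index 1 in ['b', 'e', 'a'] -> ['e', 'b', 'a']
'e': index 0 in ['e', 'b', 'a'] -> ['e', 'b', 'a']
'e': index 0 in ['e', 'b', 'a'] -> ['e', 'b', 'a']
'b': index 1 in ['e', 'b', 'a'] -> ['b', 'e', 'a']
'b': index 0 in ['b', 'e', 'a'] -> ['b', 'e', 'a']
'b': index 0 in ['b', 'e', 'a'] -> ['b', 'e', 'a']
'e': index 1 in ['b', 'e', 'a'] -> ['e', 'b', 'a']
'a': index 2 in ['e', 'b', 'a'] -> ['a', 'e', 'b']
'e': index 1 in ['a', 'e', 'b'] -> ['e', 'a', 'b']


Output: [2, 2, 1, 0, 0, 1, 0, 0, 1, 2, 1]


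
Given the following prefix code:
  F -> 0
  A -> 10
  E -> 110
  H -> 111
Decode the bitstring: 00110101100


Decoding step by step:
Bits 0 -> F
Bits 0 -> F
Bits 110 -> E
Bits 10 -> A
Bits 110 -> E
Bits 0 -> F


Decoded message: FFEAEF


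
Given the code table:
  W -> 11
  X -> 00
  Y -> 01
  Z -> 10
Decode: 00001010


Decoding:
00 -> X
00 -> X
10 -> Z
10 -> Z


Result: XXZZ


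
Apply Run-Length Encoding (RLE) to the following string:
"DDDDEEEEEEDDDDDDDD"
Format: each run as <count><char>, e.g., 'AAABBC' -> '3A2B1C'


Scanning runs left to right:
  i=0: run of 'D' x 4 -> '4D'
  i=4: run of 'E' x 6 -> '6E'
  i=10: run of 'D' x 8 -> '8D'

RLE = 4D6E8D


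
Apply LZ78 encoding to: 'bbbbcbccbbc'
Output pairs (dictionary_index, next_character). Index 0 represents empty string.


LZ78 encoding steps:
Dictionary: {0: ''}
Step 1: w='' (idx 0), next='b' -> output (0, 'b'), add 'b' as idx 1
Step 2: w='b' (idx 1), next='b' -> output (1, 'b'), add 'bb' as idx 2
Step 3: w='b' (idx 1), next='c' -> output (1, 'c'), add 'bc' as idx 3
Step 4: w='bc' (idx 3), next='c' -> output (3, 'c'), add 'bcc' as idx 4
Step 5: w='bb' (idx 2), next='c' -> output (2, 'c'), add 'bbc' as idx 5


Encoded: [(0, 'b'), (1, 'b'), (1, 'c'), (3, 'c'), (2, 'c')]


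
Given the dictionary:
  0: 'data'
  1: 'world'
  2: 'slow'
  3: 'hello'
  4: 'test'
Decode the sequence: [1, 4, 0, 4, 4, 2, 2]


Look up each index in the dictionary:
  1 -> 'world'
  4 -> 'test'
  0 -> 'data'
  4 -> 'test'
  4 -> 'test'
  2 -> 'slow'
  2 -> 'slow'

Decoded: "world test data test test slow slow"


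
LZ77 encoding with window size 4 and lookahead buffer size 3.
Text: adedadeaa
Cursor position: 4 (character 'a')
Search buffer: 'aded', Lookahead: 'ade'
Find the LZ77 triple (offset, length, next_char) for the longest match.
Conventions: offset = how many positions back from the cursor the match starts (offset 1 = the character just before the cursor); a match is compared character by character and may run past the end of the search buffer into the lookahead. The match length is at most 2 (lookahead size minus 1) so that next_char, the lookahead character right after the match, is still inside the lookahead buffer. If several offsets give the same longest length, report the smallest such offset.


Try each offset into the search buffer:
  offset=1 (pos 3, char 'd'): match length 0
  offset=2 (pos 2, char 'e'): match length 0
  offset=3 (pos 1, char 'd'): match length 0
  offset=4 (pos 0, char 'a'): match length 2
Longest match has length 2 at offset 4.
next_char = character at position 4 + 2 = 6 -> 'e'

Best match: offset=4, length=2 (matching 'ad' starting at position 0)
LZ77 triple: (4, 2, 'e')


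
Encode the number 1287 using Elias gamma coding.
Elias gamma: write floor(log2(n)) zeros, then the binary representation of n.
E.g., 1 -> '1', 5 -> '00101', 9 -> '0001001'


num_bits = floor(log2(1287)) + 1 = 11
leading_zeros = num_bits - 1 = 10
binary(1287) = 10100000111

Elias gamma(1287) = '0000000000' + '10100000111' = 000000000010100000111 (21 bits)


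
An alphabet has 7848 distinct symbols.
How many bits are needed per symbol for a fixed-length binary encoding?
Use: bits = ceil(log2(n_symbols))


log2(7848) = 12.9381
Bracket: 2^12 = 4096 < 7848 <= 2^13 = 8192
So ceil(log2(7848)) = 13

bits = ceil(log2(7848)) = ceil(12.9381) = 13 bits


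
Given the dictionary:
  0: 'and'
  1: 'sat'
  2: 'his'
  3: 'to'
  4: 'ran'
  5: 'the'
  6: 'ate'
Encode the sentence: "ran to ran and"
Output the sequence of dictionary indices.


Look up each word in the dictionary:
  'ran' -> 4
  'to' -> 3
  'ran' -> 4
  'and' -> 0

Encoded: [4, 3, 4, 0]


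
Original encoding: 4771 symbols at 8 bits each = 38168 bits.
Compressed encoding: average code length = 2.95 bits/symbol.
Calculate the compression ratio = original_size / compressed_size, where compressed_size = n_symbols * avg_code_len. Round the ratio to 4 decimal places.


original_size = n_symbols * orig_bits = 4771 * 8 = 38168 bits
compressed_size = n_symbols * avg_code_len = 4771 * 2.95 = 14074.45 bits
ratio = original_size / compressed_size = 38168 / 14074.45 = 2.7119

Compression ratio = 2.7119


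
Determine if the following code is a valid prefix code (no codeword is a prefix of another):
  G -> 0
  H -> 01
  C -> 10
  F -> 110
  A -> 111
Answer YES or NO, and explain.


Checking each pair (does one codeword prefix another?):
  G='0' vs H='01': prefix -- VIOLATION

NO -- this is NOT a valid prefix code. G (0) is a prefix of H (01).


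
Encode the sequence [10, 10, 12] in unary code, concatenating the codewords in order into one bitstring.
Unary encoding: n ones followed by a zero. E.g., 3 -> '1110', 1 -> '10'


Encode each number as n ones followed by a terminating 0:
  10 -> 11111111110 (11 bits)
  10 -> 11111111110 (11 bits)
  12 -> 1111111111110 (13 bits)
Total length = 11 + 11 + 13 = 35 bits.

Unary([10, 10, 12]) = 11111111110111111111101111111111110 (35 bits)


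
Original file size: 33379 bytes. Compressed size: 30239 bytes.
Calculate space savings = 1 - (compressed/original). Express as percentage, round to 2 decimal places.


ratio = compressed/original = 30239/33379 = 0.905929
savings = 1 - ratio = 1 - 0.905929 = 0.094071
as a percentage: 0.094071 * 100 = 9.41%

Space savings = 1 - 30239/33379 = 9.41%


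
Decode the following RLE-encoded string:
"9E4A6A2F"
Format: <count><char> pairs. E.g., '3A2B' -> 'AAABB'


Expanding each <count><char> pair:
  9E -> 'EEEEEEEEE'
  4A -> 'AAAA'
  6A -> 'AAAAAA'
  2F -> 'FF'

Decoded = EEEEEEEEEAAAAAAAAAAFF


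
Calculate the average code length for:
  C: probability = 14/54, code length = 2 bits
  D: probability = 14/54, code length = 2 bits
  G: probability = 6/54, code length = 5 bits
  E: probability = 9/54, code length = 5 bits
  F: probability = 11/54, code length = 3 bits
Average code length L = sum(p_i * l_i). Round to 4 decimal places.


Weighted contributions p_i * l_i:
  C: (14/54) * 2 = 28/54
  D: (14/54) * 2 = 28/54
  G: (6/54) * 5 = 30/54
  E: (9/54) * 5 = 45/54
  F: (11/54) * 3 = 33/54
Sum = (28 + 28 + 30 + 45 + 33)/54 = 164/54

L = 164/54 = 3.0370 bits/symbol


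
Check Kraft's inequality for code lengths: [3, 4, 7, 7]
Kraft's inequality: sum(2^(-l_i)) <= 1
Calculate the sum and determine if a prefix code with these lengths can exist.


Sum = 2^(-3) + 2^(-4) + 2^(-7) + 2^(-7)
    = 0.125 + 0.0625 + 0.0078125 + 0.0078125
    = 26/128 = 0.203125
Since 0.203125 <= 1, Kraft's inequality IS satisfied.
A prefix code with these lengths CAN exist.

Kraft sum = 0.203125. Satisfied.


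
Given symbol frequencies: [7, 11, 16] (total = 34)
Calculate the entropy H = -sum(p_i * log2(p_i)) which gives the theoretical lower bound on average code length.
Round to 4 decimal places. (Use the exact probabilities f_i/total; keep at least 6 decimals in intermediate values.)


Per-symbol terms -p_i * log2(p_i) with p_i = f_i/34:
  p = 7/34 = 0.205882: log2(p) = -2.280108, -p*log2(p) = 0.469434
  p = 11/34 = 0.323529: log2(p) = -1.628031, -p*log2(p) = 0.526716
  p = 16/34 = 0.470588: log2(p) = -1.087463, -p*log2(p) = 0.511747
H = 0.469434 + 0.526716 + 0.511747 = 1.507897

H = 1.5079 bits/symbol


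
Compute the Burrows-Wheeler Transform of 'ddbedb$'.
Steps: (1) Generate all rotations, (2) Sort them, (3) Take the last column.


Rotations (sorted):
  0: $ddbedb -> last char: b
  1: b$ddbed -> last char: d
  2: bedb$dd -> last char: d
  3: db$ddbe -> last char: e
  4: dbedb$d -> last char: d
  5: ddbedb$ -> last char: $
  6: edb$ddb -> last char: b


BWT = bdded$b


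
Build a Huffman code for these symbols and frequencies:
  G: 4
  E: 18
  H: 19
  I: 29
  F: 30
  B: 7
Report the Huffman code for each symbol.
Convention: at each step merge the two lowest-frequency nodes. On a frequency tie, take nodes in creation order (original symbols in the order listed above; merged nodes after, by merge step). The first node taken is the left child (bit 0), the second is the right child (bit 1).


Huffman tree construction:
Step 1: Merge G(4) + B(7) = 11
Step 2: Merge (G+B)(11) + E(18) = 29
Step 3: Merge H(19) + I(29) = 48
Step 4: Merge ((G+B)+E)(29) + F(30) = 59
Step 5: Merge (H+I)(48) + (((G+B)+E)+F)(59) = 107
Read each symbol's code off the tree from the root (left child = 0, right child = 1).

Codes:
  G: 1000 (length 4)
  E: 101 (length 3)
  H: 00 (length 2)
  I: 01 (length 2)
  F: 11 (length 2)
  B: 1001 (length 4)
Average code length: 254/107 = 2.3738 bits/symbol


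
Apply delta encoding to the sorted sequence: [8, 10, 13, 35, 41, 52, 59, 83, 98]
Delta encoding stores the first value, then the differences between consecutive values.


First value: 8
Deltas:
  10 - 8 = 2
  13 - 10 = 3
  35 - 13 = 22
  41 - 35 = 6
  52 - 41 = 11
  59 - 52 = 7
  83 - 59 = 24
  98 - 83 = 15


Delta encoded: [8, 2, 3, 22, 6, 11, 7, 24, 15]


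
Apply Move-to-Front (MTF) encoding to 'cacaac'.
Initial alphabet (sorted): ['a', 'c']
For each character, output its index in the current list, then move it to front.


MTF encoding:
'c': index 1 in ['a', 'c'] -> ['c', 'a']
'a': index 1 in ['c', 'a'] -> ['a', 'c']
'c': index 1 in ['a', 'c'] -> ['c', 'a']
'a': index 1 in ['c', 'a'] -> ['a', 'c']
'a': index 0 in ['a', 'c'] -> ['a', 'c']
'c': index 1 in ['a', 'c'] -> ['c', 'a']


Output: [1, 1, 1, 1, 0, 1]


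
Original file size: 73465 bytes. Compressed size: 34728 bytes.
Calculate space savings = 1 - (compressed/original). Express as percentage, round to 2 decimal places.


ratio = compressed/original = 34728/73465 = 0.472715
savings = 1 - ratio = 1 - 0.472715 = 0.527285
as a percentage: 0.527285 * 100 = 52.73%

Space savings = 1 - 34728/73465 = 52.73%


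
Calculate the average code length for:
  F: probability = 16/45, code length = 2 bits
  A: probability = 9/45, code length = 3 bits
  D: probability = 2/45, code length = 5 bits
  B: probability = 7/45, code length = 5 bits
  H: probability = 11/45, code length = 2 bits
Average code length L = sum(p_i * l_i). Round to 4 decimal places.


Weighted contributions p_i * l_i:
  F: (16/45) * 2 = 32/45
  A: (9/45) * 3 = 27/45
  D: (2/45) * 5 = 10/45
  B: (7/45) * 5 = 35/45
  H: (11/45) * 2 = 22/45
Sum = (32 + 27 + 10 + 35 + 22)/45 = 126/45

L = 126/45 = 2.8000 bits/symbol


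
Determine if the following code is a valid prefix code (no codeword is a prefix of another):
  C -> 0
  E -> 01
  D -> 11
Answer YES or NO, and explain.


Checking each pair (does one codeword prefix another?):
  C='0' vs E='01': prefix -- VIOLATION

NO -- this is NOT a valid prefix code. C (0) is a prefix of E (01).


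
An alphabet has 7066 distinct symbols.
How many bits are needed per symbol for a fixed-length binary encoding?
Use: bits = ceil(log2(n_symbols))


log2(7066) = 12.7867
Bracket: 2^12 = 4096 < 7066 <= 2^13 = 8192
So ceil(log2(7066)) = 13

bits = ceil(log2(7066)) = ceil(12.7867) = 13 bits
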